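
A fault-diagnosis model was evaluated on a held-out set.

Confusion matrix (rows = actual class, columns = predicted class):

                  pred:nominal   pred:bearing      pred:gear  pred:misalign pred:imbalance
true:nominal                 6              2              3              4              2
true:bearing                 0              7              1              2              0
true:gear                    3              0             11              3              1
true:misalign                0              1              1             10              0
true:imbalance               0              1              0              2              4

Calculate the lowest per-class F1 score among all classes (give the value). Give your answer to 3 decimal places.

Per-class F1 score (2·TP/(2·TP+FP+FN)):
  nominal: TP=6, FP=0+3+0+0=3, FN=2+3+4+2=11 → 12/26 = 0.4615
  bearing: TP=7, FP=2+0+1+1=4, FN=0+1+2+0=3 → 14/21 = 0.6667
  gear: TP=11, FP=3+1+1+0=5, FN=3+0+3+1=7 → 22/34 = 0.6471
  misalign: TP=10, FP=4+2+3+2=11, FN=0+1+1+0=2 → 20/33 = 0.6061
  imbalance: TP=4, FP=2+0+1+0=3, FN=0+1+0+2=3 → 8/14 = 0.5714
Lowest is class 'nominal' with F1 score = 0.462.

0.462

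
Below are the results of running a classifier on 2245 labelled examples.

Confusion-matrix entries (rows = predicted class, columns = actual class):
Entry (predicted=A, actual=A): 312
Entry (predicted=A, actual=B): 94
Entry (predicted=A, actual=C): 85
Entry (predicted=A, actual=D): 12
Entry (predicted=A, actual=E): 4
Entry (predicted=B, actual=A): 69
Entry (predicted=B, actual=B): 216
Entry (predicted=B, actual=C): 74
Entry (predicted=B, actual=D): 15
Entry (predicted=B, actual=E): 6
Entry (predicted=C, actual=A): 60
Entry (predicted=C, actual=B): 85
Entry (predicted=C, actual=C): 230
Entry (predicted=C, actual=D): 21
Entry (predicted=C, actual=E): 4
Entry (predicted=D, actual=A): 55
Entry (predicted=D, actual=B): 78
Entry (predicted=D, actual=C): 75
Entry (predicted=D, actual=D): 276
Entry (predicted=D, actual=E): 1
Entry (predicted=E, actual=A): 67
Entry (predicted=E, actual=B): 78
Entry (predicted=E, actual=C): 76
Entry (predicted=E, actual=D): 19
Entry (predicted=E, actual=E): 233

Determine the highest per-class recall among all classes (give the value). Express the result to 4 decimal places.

Per-class recall (TP/(TP+FN)):
  A: TP=312, FN=69+60+55+67=251 → 312/563 = 0.55417
  B: TP=216, FN=94+85+78+78=335 → 216/551 = 0.39201
  C: TP=230, FN=85+74+75+76=310 → 230/540 = 0.42593
  D: TP=276, FN=12+15+21+19=67 → 276/343 = 0.80466
  E: TP=233, FN=4+6+4+1=15 → 233/248 = 0.93952
Highest is class 'E' with recall = 0.9395.

0.9395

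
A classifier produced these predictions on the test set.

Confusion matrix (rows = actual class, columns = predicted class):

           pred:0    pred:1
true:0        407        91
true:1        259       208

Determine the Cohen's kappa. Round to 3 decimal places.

Observed agreement pₒ = trace/N = 615/965 = 0.6373
Expected agreement pₑ = Σ (rowᵢ·colᵢ)/N² = (498·666 + 467·299)/965² = 0.5061
κ = (pₒ − pₑ)/(1 − pₑ) = (0.6373 − 0.5061)/(1 − 0.5061) = 0.266

0.266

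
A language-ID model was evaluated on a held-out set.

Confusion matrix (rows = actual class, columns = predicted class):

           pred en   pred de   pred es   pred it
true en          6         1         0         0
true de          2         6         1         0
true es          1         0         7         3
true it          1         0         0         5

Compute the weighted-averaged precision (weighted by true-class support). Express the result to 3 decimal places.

0.766

Per-class precision (TP/(TP+FP)):
  en: TP=6, FP=2+1+1=4 → 6/10 = 0.6000
  de: TP=6, FP=1+0+0=1 → 6/7 = 0.8571
  es: TP=7, FP=0+1+0=1 → 7/8 = 0.8750
  it: TP=5, FP=0+0+3=3 → 5/8 = 0.6250
Weighted-precision = Σ (supportᵢ/N)·precisionᵢ with N=33: (7/33)·0.6000 + (9/33)·0.8571 + (11/33)·0.8750 + (6/33)·0.6250 = 0.766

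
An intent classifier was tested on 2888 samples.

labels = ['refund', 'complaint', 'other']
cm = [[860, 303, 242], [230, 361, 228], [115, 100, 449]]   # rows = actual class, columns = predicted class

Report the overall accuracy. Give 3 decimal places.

Accuracy = trace / total = (860+361+449=1670) / 2888 = 1670/2888 = 0.578

0.578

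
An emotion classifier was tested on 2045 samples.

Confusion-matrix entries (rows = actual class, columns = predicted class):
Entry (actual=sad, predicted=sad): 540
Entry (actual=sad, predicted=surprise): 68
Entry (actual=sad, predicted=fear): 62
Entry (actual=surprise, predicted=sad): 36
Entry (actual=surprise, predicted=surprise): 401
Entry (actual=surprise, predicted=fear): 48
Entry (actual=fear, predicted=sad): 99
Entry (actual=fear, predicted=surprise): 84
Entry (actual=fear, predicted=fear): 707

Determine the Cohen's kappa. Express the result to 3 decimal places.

Observed agreement pₒ = trace/N = 1648/2045 = 0.8059
Expected agreement pₑ = Σ (rowᵢ·colᵢ)/N² = (670·675 + 485·553 + 890·817)/2045² = 0.3461
κ = (pₒ − pₑ)/(1 − pₑ) = (0.8059 − 0.3461)/(1 − 0.3461) = 0.703

0.703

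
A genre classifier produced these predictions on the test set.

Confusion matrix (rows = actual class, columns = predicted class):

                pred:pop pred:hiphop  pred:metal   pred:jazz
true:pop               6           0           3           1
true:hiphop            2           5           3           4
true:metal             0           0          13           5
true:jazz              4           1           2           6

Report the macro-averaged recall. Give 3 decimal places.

Per-class recall (TP/(TP+FN)):
  pop: TP=6, FN=0+3+1=4 → 6/10 = 0.6000
  hiphop: TP=5, FN=2+3+4=9 → 5/14 = 0.3571
  metal: TP=13, FN=0+0+5=5 → 13/18 = 0.7222
  jazz: TP=6, FN=4+1+2=7 → 6/13 = 0.4615
Macro-recall = mean = (0.6000 + 0.3571 + 0.7222 + 0.4615) / 4 = 0.535

0.535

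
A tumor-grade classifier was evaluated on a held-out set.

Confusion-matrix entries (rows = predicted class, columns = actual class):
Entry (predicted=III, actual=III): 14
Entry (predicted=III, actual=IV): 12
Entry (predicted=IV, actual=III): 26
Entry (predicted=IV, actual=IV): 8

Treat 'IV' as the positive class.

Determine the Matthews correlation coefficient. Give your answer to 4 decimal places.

-0.2378

MCC = (TP·TN − FP·FN) / √((TP+FP)(TP+FN)(TN+FP)(TN+FN))
Numerator = 8·14 − 26·12 = -200
Denominator = √(34·20·40·26) = √707200 = 840.9518
MCC = -200 / 840.9518 = -0.2378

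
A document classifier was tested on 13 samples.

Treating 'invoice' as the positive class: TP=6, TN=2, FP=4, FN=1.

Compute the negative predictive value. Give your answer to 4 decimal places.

NPV = TN/(TN+FN) = 2/(2+1) = 0.6667

0.6667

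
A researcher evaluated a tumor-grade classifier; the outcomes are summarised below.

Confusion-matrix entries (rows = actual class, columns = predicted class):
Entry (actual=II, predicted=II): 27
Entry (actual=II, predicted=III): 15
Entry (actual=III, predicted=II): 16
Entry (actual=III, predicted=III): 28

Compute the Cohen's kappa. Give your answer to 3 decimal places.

Observed agreement pₒ = trace/N = 55/86 = 0.6395
Expected agreement pₑ = Σ (rowᵢ·colᵢ)/N² = (42·43 + 44·43)/86² = 0.5000
κ = (pₒ − pₑ)/(1 − pₑ) = (0.6395 − 0.5000)/(1 − 0.5000) = 0.279

0.279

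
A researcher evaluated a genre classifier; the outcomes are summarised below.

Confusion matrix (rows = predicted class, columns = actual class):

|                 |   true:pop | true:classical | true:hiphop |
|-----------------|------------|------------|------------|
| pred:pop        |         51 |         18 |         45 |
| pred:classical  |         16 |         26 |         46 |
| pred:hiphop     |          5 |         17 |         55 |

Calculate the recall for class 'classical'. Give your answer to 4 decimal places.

0.4262

recall = TP/(TP+FN).
classical: TP=26, FN=18+17=35 → 26/61 = 0.42623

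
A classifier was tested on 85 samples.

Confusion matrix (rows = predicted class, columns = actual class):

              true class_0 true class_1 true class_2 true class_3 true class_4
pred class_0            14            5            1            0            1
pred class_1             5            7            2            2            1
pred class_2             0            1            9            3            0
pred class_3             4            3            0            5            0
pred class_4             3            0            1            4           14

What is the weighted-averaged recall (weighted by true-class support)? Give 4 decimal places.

0.5765

Per-class recall (TP/(TP+FN)):
  class_0: TP=14, FN=5+0+4+3=12 → 14/26 = 0.53846
  class_1: TP=7, FN=5+1+3+0=9 → 7/16 = 0.43750
  class_2: TP=9, FN=1+2+0+1=4 → 9/13 = 0.69231
  class_3: TP=5, FN=0+2+3+4=9 → 5/14 = 0.35714
  class_4: TP=14, FN=1+1+0+0=2 → 14/16 = 0.87500
Weighted-recall = Σ (supportᵢ/N)·recallᵢ with N=85: (26/85)·0.53846 + (16/85)·0.43750 + (13/85)·0.69231 + (14/85)·0.35714 + (16/85)·0.87500 = 0.5765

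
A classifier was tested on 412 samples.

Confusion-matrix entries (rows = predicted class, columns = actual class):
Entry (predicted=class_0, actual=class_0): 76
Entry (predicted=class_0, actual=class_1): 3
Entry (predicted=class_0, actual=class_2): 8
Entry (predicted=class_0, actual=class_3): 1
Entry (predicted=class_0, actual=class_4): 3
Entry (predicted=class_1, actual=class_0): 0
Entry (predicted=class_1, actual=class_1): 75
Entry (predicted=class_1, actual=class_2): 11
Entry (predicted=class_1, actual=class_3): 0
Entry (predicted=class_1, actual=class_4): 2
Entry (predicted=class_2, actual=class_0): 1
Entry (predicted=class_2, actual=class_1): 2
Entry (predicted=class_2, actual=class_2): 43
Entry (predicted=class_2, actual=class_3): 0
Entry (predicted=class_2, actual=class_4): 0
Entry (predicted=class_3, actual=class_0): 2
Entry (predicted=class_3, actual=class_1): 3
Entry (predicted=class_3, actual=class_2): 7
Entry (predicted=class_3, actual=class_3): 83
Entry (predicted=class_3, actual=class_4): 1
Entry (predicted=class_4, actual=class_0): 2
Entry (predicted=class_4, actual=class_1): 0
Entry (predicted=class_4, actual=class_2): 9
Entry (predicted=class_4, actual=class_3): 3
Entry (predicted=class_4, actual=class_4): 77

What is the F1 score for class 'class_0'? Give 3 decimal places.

One-vs-rest for 'class_0': TP = diagonal; FP = other classes predicted 'class_0'; FN = 'class_0' predicted as other.
F1 score = 2·TP/(2·TP+FP+FN).
class_0: TP=76, FP=3+8+1+3=15, FN=0+1+2+2=5 → 152/172 = 0.8837

0.884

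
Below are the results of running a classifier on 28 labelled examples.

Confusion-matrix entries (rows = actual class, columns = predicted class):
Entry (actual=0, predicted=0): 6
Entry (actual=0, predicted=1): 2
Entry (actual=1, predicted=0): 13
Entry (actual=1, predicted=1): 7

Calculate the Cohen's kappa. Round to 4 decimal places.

Observed agreement pₒ = trace/N = 13/28 = 0.46429
Expected agreement pₑ = Σ (rowᵢ·colᵢ)/N² = (8·19 + 20·9)/28² = 0.42347
κ = (pₒ − pₑ)/(1 − pₑ) = (0.46429 − 0.42347)/(1 − 0.42347) = 0.0708

0.0708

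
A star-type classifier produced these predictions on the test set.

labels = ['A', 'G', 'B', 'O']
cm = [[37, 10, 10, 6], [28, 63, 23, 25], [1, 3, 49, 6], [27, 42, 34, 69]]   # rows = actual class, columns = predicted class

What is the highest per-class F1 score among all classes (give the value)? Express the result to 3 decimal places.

Per-class F1 score (2·TP/(2·TP+FP+FN)):
  A: TP=37, FP=28+1+27=56, FN=10+10+6=26 → 74/156 = 0.4744
  G: TP=63, FP=10+3+42=55, FN=28+23+25=76 → 126/257 = 0.4903
  B: TP=49, FP=10+23+34=67, FN=1+3+6=10 → 98/175 = 0.5600
  O: TP=69, FP=6+25+6=37, FN=27+42+34=103 → 138/278 = 0.4964
Highest is class 'B' with F1 score = 0.560.

0.560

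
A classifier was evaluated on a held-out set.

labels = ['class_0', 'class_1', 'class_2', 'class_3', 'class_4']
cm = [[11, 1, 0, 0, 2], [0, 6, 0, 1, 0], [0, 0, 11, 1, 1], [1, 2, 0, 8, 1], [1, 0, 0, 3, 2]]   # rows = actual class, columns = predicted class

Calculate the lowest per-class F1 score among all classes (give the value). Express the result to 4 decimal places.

0.3333

Per-class F1 score (2·TP/(2·TP+FP+FN)):
  class_0: TP=11, FP=0+0+1+1=2, FN=1+0+0+2=3 → 22/27 = 0.81481
  class_1: TP=6, FP=1+0+2+0=3, FN=0+0+1+0=1 → 12/16 = 0.75000
  class_2: TP=11, FP=0+0+0+0=0, FN=0+0+1+1=2 → 22/24 = 0.91667
  class_3: TP=8, FP=0+1+1+3=5, FN=1+2+0+1=4 → 16/25 = 0.64000
  class_4: TP=2, FP=2+0+1+1=4, FN=1+0+0+3=4 → 4/12 = 0.33333
Lowest is class 'class_4' with F1 score = 0.3333.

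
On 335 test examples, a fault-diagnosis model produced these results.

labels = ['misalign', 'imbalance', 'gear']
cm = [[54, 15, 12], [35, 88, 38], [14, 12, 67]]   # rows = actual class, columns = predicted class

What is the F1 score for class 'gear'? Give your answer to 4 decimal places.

One-vs-rest for 'gear': TP = diagonal; FP = other classes predicted 'gear'; FN = 'gear' predicted as other.
F1 score = 2·TP/(2·TP+FP+FN).
gear: TP=67, FP=12+38=50, FN=14+12=26 → 134/210 = 0.63810

0.6381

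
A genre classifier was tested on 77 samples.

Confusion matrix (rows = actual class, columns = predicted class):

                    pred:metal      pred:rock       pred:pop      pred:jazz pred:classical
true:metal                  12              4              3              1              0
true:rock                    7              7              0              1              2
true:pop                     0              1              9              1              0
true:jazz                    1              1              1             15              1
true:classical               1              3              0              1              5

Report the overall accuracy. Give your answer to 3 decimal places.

Accuracy = trace / total = (12+7+9+15+5=48) / 77 = 48/77 = 0.623

0.623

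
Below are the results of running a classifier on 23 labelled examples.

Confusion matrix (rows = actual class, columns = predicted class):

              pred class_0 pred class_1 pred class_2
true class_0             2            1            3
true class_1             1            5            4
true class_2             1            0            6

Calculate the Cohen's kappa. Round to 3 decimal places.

Observed agreement pₒ = trace/N = 13/23 = 0.5652
Expected agreement pₑ = Σ (rowᵢ·colᵢ)/N² = (6·4 + 10·6 + 7·13)/23² = 0.3308
κ = (pₒ − pₑ)/(1 − pₑ) = (0.5652 − 0.3308)/(1 − 0.3308) = 0.350

0.350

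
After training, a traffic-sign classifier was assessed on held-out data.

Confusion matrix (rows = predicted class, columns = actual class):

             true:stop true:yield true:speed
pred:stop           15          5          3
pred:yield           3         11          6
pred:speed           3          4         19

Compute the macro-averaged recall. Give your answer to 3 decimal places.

Per-class recall (TP/(TP+FN)):
  stop: TP=15, FN=3+3=6 → 15/21 = 0.7143
  yield: TP=11, FN=5+4=9 → 11/20 = 0.5500
  speed: TP=19, FN=3+6=9 → 19/28 = 0.6786
Macro-recall = mean = (0.7143 + 0.5500 + 0.6786) / 3 = 0.648

0.648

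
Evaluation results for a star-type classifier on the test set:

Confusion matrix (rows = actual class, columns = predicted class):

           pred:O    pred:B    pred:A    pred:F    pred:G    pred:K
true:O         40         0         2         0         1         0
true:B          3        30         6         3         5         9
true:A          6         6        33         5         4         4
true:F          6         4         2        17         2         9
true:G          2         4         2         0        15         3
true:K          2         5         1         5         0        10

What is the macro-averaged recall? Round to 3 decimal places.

0.579

Per-class recall (TP/(TP+FN)):
  O: TP=40, FN=0+2+0+1+0=3 → 40/43 = 0.9302
  B: TP=30, FN=3+6+3+5+9=26 → 30/56 = 0.5357
  A: TP=33, FN=6+6+5+4+4=25 → 33/58 = 0.5690
  F: TP=17, FN=6+4+2+2+9=23 → 17/40 = 0.4250
  G: TP=15, FN=2+4+2+0+3=11 → 15/26 = 0.5769
  K: TP=10, FN=2+5+1+5+0=13 → 10/23 = 0.4348
Macro-recall = mean = (0.9302 + 0.5357 + 0.5690 + 0.4250 + 0.5769 + 0.4348) / 6 = 0.579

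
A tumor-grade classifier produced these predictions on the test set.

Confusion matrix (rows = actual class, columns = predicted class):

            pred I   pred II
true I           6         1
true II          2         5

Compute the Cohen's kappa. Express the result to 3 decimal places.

0.571

Observed agreement pₒ = trace/N = 11/14 = 0.7857
Expected agreement pₑ = Σ (rowᵢ·colᵢ)/N² = (7·8 + 7·6)/14² = 0.5000
κ = (pₒ − pₑ)/(1 − pₑ) = (0.7857 − 0.5000)/(1 − 0.5000) = 0.571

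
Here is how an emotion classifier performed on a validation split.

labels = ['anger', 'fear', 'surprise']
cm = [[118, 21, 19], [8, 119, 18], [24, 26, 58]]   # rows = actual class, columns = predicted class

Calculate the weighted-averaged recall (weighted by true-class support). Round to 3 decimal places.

0.718

Per-class recall (TP/(TP+FN)):
  anger: TP=118, FN=21+19=40 → 118/158 = 0.7468
  fear: TP=119, FN=8+18=26 → 119/145 = 0.8207
  surprise: TP=58, FN=24+26=50 → 58/108 = 0.5370
Weighted-recall = Σ (supportᵢ/N)·recallᵢ with N=411: (158/411)·0.7468 + (145/411)·0.8207 + (108/411)·0.5370 = 0.718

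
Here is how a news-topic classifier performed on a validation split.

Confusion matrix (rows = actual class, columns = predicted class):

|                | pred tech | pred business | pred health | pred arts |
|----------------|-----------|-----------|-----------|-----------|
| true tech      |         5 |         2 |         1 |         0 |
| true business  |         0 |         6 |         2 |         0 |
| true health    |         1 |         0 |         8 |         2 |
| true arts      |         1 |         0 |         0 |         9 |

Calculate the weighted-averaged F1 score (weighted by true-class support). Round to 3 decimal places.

0.754

Per-class F1 score (2·TP/(2·TP+FP+FN)):
  tech: TP=5, FP=0+1+1=2, FN=2+1+0=3 → 10/15 = 0.6667
  business: TP=6, FP=2+0+0=2, FN=0+2+0=2 → 12/16 = 0.7500
  health: TP=8, FP=1+2+0=3, FN=1+0+2=3 → 16/22 = 0.7273
  arts: TP=9, FP=0+0+2=2, FN=1+0+0=1 → 18/21 = 0.8571
Weighted-F1 score = Σ (supportᵢ/N)·F1 scoreᵢ with N=37: (8/37)·0.6667 + (8/37)·0.7500 + (11/37)·0.7273 + (10/37)·0.8571 = 0.754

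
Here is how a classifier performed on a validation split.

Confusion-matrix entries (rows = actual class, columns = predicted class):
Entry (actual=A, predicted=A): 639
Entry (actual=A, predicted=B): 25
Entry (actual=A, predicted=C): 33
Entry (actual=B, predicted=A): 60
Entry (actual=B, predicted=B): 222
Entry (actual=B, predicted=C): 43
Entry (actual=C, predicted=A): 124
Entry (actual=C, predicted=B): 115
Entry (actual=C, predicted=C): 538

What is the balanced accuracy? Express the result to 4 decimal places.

0.7641

Balanced accuracy = mean of per-class recall.
  A: recall = 639/697 = 0.91679
  B: recall = 222/325 = 0.68308
  C: recall = 538/777 = 0.69241
Mean = (0.91679 + 0.68308 + 0.69241) / 3 = 0.7641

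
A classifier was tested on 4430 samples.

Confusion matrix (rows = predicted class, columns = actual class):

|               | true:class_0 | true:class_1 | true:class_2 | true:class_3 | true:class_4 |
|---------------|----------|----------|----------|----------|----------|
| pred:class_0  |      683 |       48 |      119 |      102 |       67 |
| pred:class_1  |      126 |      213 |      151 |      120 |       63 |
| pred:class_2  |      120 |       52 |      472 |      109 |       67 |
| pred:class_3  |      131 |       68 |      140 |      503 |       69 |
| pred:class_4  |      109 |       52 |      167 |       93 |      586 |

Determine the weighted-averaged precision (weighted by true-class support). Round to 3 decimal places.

Per-class precision (TP/(TP+FP)):
  class_0: TP=683, FP=48+119+102+67=336 → 683/1019 = 0.6703
  class_1: TP=213, FP=126+151+120+63=460 → 213/673 = 0.3165
  class_2: TP=472, FP=120+52+109+67=348 → 472/820 = 0.5756
  class_3: TP=503, FP=131+68+140+69=408 → 503/911 = 0.5521
  class_4: TP=586, FP=109+52+167+93=421 → 586/1007 = 0.5819
Weighted-precision = Σ (supportᵢ/N)·precisionᵢ with N=4430: (1169/4430)·0.6703 + (433/4430)·0.3165 + (1049/4430)·0.5756 + (927/4430)·0.5521 + (852/4430)·0.5819 = 0.572

0.572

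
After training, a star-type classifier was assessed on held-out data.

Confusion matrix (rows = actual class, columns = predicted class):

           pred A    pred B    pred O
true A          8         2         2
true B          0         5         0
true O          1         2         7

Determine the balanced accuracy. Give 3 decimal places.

0.789

Balanced accuracy = mean of per-class recall.
  A: recall = 8/12 = 0.6667
  B: recall = 5/5 = 1.0000
  O: recall = 7/10 = 0.7000
Mean = (0.6667 + 1.0000 + 0.7000) / 3 = 0.789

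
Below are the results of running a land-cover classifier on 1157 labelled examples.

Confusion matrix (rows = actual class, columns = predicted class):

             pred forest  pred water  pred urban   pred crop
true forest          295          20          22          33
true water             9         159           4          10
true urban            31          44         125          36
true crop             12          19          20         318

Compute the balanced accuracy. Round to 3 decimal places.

Balanced accuracy = mean of per-class recall.
  forest: recall = 295/370 = 0.7973
  water: recall = 159/182 = 0.8736
  urban: recall = 125/236 = 0.5297
  crop: recall = 318/369 = 0.8618
Mean = (0.7973 + 0.8736 + 0.5297 + 0.8618) / 4 = 0.766

0.766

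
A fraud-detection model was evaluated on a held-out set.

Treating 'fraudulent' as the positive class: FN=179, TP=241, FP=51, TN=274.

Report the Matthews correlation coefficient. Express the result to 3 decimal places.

0.423

MCC = (TP·TN − FP·FN) / √((TP+FP)(TP+FN)(TN+FP)(TN+FN))
Numerator = 241·274 − 51·179 = 56905
Denominator = √(292·420·325·453) = √18055674000 = 134371.4032
MCC = 56905 / 134371.4032 = 0.423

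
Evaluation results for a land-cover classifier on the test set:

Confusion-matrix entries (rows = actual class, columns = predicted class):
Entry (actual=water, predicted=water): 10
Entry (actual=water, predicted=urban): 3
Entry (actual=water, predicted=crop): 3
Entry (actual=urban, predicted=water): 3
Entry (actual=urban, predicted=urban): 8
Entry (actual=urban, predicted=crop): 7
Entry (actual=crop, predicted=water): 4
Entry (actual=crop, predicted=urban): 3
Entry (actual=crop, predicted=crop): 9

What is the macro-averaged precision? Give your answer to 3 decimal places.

Per-class precision (TP/(TP+FP)):
  water: TP=10, FP=3+4=7 → 10/17 = 0.5882
  urban: TP=8, FP=3+3=6 → 8/14 = 0.5714
  crop: TP=9, FP=3+7=10 → 9/19 = 0.4737
Macro-precision = mean = (0.5882 + 0.5714 + 0.4737) / 3 = 0.544

0.544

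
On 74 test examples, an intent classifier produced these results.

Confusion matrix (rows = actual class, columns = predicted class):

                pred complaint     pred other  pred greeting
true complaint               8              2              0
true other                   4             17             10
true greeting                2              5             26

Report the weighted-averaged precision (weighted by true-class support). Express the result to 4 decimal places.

0.6960

Per-class precision (TP/(TP+FP)):
  complaint: TP=8, FP=4+2=6 → 8/14 = 0.57143
  other: TP=17, FP=2+5=7 → 17/24 = 0.70833
  greeting: TP=26, FP=0+10=10 → 26/36 = 0.72222
Weighted-precision = Σ (supportᵢ/N)·precisionᵢ with N=74: (10/74)·0.57143 + (31/74)·0.70833 + (33/74)·0.72222 = 0.6960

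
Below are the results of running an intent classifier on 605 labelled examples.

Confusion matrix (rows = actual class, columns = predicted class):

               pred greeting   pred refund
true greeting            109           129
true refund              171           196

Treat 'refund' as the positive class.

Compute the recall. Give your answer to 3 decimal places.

Recall = TP/(TP+FN) = 196/(196+171) = 196/367 = 0.534

0.534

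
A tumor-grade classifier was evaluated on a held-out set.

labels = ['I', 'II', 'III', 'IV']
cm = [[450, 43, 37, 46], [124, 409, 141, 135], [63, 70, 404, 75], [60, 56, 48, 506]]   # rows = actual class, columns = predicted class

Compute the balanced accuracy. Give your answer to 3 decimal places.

Balanced accuracy = mean of per-class recall.
  I: recall = 450/576 = 0.7813
  II: recall = 409/809 = 0.5056
  III: recall = 404/612 = 0.6601
  IV: recall = 506/670 = 0.7552
Mean = (0.7813 + 0.5056 + 0.6601 + 0.7552) / 4 = 0.676

0.676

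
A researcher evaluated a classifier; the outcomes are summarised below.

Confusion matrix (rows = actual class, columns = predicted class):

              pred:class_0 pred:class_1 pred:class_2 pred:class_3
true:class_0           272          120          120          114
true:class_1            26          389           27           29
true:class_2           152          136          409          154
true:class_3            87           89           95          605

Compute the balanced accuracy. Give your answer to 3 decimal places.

0.608

Balanced accuracy = mean of per-class recall.
  class_0: recall = 272/626 = 0.4345
  class_1: recall = 389/471 = 0.8259
  class_2: recall = 409/851 = 0.4806
  class_3: recall = 605/876 = 0.6906
Mean = (0.4345 + 0.8259 + 0.4806 + 0.6906) / 4 = 0.608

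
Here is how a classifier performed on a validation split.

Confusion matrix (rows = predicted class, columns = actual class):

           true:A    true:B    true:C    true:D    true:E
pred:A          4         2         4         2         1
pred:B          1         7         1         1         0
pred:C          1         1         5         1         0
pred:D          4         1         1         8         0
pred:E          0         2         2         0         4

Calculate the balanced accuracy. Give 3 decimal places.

0.558

Balanced accuracy = mean of per-class recall.
  A: recall = 4/10 = 0.4000
  B: recall = 7/13 = 0.5385
  C: recall = 5/13 = 0.3846
  D: recall = 8/12 = 0.6667
  E: recall = 4/5 = 0.8000
Mean = (0.4000 + 0.5385 + 0.3846 + 0.6667 + 0.8000) / 5 = 0.558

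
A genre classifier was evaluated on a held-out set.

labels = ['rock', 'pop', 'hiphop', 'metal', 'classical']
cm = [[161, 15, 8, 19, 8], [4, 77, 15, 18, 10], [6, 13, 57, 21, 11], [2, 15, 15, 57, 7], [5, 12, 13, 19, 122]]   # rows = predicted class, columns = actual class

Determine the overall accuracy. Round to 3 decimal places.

Accuracy = trace / total = (161+77+57+57+122=474) / 710 = 474/710 = 0.668

0.668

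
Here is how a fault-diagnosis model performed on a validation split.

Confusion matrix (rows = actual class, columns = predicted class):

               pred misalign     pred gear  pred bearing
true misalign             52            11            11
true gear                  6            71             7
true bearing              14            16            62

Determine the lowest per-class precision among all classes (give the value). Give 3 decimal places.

Per-class precision (TP/(TP+FP)):
  misalign: TP=52, FP=6+14=20 → 52/72 = 0.7222
  gear: TP=71, FP=11+16=27 → 71/98 = 0.7245
  bearing: TP=62, FP=11+7=18 → 62/80 = 0.7750
Lowest is class 'misalign' with precision = 0.722.

0.722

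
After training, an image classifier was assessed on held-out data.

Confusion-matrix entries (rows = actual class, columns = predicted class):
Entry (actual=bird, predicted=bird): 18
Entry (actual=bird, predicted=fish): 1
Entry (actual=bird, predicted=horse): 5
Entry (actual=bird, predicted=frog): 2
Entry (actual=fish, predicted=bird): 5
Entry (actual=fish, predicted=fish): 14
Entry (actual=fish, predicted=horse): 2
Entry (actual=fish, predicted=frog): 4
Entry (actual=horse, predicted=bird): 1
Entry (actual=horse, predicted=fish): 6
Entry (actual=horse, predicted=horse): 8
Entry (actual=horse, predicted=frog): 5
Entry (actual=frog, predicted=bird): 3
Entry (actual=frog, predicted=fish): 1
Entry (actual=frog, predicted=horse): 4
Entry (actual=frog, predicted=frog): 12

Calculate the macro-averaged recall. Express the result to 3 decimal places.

Per-class recall (TP/(TP+FN)):
  bird: TP=18, FN=1+5+2=8 → 18/26 = 0.6923
  fish: TP=14, FN=5+2+4=11 → 14/25 = 0.5600
  horse: TP=8, FN=1+6+5=12 → 8/20 = 0.4000
  frog: TP=12, FN=3+1+4=8 → 12/20 = 0.6000
Macro-recall = mean = (0.6923 + 0.5600 + 0.4000 + 0.6000) / 4 = 0.563

0.563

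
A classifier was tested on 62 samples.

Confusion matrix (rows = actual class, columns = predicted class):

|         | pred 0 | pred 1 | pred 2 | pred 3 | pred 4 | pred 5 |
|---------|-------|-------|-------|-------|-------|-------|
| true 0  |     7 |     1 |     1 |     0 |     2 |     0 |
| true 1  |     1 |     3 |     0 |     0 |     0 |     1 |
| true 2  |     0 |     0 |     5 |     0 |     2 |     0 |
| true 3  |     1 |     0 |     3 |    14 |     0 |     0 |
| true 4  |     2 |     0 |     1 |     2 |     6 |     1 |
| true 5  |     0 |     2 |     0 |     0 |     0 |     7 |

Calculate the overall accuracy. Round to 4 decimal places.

Accuracy = trace / total = (7+3+5+14+6+7=42) / 62 = 42/62 = 0.6774

0.6774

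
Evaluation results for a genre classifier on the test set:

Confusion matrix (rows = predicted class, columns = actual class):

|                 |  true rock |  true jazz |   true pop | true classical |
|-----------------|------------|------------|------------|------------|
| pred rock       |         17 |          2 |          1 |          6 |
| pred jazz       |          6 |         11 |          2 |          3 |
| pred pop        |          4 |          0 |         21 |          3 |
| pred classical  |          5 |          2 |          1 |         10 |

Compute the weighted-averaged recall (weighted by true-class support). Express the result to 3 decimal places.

0.628

Per-class recall (TP/(TP+FN)):
  rock: TP=17, FN=6+4+5=15 → 17/32 = 0.5313
  jazz: TP=11, FN=2+0+2=4 → 11/15 = 0.7333
  pop: TP=21, FN=1+2+1=4 → 21/25 = 0.8400
  classical: TP=10, FN=6+3+3=12 → 10/22 = 0.4545
Weighted-recall = Σ (supportᵢ/N)·recallᵢ with N=94: (32/94)·0.5313 + (15/94)·0.7333 + (25/94)·0.8400 + (22/94)·0.4545 = 0.628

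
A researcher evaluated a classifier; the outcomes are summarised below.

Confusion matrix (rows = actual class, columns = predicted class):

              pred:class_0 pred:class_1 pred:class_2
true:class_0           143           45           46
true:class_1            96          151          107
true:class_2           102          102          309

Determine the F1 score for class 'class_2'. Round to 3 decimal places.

0.634

Treat 'class_2' as positive and all other classes as negative.
F1 score = 2·TP/(2·TP+FP+FN).
class_2: TP=309, FP=46+107=153, FN=102+102=204 → 618/975 = 0.6338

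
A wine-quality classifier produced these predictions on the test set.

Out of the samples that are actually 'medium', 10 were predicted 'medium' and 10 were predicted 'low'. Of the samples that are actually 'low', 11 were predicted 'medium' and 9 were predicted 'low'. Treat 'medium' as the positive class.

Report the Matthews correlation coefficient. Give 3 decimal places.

-0.050

MCC = (TP·TN − FP·FN) / √((TP+FP)(TP+FN)(TN+FP)(TN+FN))
Numerator = 10·9 − 11·10 = -20
Denominator = √(21·20·20·19) = √159600 = 399.4997
MCC = -20 / 399.4997 = -0.050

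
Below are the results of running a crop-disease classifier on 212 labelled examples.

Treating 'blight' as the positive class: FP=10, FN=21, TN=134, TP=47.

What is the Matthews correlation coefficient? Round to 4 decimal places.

0.6545

MCC = (TP·TN − FP·FN) / √((TP+FP)(TP+FN)(TN+FP)(TN+FN))
Numerator = 47·134 − 10·21 = 6088
Denominator = √(57·68·144·155) = √86512320 = 9301.1999
MCC = 6088 / 9301.1999 = 0.6545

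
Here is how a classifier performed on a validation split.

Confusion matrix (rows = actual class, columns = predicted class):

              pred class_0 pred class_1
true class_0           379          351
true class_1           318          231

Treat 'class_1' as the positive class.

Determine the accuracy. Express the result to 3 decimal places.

Accuracy = (TP+TN)/N = (231+379)/1279 = 0.477

0.477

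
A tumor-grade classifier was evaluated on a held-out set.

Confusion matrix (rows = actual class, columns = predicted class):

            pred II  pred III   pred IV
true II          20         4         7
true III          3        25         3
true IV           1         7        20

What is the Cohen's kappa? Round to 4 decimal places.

0.5833

Observed agreement pₒ = trace/N = 65/90 = 0.72222
Expected agreement pₑ = Σ (rowᵢ·colᵢ)/N² = (31·24 + 31·36 + 28·30)/90² = 0.33333
κ = (pₒ − pₑ)/(1 − pₑ) = (0.72222 − 0.33333)/(1 − 0.33333) = 0.5833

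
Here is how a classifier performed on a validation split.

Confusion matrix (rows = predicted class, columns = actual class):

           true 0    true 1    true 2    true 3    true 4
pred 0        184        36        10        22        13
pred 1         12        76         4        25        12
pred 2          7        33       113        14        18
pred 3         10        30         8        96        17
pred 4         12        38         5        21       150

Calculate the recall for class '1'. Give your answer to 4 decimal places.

0.3568

Treat '1' as positive and all other classes as negative.
recall = TP/(TP+FN).
1: TP=76, FN=36+33+30+38=137 → 76/213 = 0.35681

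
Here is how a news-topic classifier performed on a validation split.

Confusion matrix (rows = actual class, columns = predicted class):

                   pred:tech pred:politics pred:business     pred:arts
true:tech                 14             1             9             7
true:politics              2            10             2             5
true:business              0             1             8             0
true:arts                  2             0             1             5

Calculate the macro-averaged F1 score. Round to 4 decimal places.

0.5421

Per-class F1 score (2·TP/(2·TP+FP+FN)):
  tech: TP=14, FP=2+0+2=4, FN=1+9+7=17 → 28/49 = 0.57143
  politics: TP=10, FP=1+1+0=2, FN=2+2+5=9 → 20/31 = 0.64516
  business: TP=8, FP=9+2+1=12, FN=0+1+0=1 → 16/29 = 0.55172
  arts: TP=5, FP=7+5+0=12, FN=2+0+1=3 → 10/25 = 0.40000
Macro-F1 score = mean = (0.57143 + 0.64516 + 0.55172 + 0.40000) / 4 = 0.5421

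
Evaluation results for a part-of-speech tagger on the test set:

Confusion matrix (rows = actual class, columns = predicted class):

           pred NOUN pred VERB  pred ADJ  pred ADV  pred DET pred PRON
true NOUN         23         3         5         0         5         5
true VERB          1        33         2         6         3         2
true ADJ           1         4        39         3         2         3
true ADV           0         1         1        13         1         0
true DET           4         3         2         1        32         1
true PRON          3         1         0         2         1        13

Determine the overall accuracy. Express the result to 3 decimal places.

Accuracy = trace / total = (23+33+39+13+32+13=153) / 219 = 153/219 = 0.699

0.699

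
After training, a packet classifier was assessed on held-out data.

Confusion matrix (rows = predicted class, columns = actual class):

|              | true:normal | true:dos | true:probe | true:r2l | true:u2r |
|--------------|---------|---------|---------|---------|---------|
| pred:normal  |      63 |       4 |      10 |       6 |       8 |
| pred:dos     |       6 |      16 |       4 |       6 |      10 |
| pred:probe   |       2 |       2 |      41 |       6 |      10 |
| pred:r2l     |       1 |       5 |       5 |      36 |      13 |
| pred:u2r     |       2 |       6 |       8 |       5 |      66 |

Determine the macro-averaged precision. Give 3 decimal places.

0.621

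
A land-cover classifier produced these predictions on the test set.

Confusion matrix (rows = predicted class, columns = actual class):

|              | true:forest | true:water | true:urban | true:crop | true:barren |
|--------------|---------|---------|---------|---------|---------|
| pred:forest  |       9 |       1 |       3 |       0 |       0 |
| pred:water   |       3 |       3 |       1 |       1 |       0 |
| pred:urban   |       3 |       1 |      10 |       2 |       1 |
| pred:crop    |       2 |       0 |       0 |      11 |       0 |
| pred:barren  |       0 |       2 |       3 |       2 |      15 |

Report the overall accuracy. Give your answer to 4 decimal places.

0.6575

Accuracy = trace / total = (9+3+10+11+15=48) / 73 = 48/73 = 0.6575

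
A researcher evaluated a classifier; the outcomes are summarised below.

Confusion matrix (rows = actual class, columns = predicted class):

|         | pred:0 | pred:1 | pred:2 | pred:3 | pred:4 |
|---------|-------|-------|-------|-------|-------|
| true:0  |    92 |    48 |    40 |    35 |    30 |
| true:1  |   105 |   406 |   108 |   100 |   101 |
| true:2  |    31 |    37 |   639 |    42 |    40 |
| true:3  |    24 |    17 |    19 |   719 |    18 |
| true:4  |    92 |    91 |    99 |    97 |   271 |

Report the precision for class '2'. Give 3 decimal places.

One-vs-rest for '2': TP = diagonal; FP = other classes predicted '2'; FN = '2' predicted as other.
precision = TP/(TP+FP).
2: TP=639, FP=40+108+19+99=266 → 639/905 = 0.7061

0.706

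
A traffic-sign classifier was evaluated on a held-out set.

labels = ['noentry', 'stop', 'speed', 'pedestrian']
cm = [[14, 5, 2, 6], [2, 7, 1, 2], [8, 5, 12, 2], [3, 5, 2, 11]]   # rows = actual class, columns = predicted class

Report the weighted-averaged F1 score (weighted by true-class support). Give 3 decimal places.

Per-class F1 score (2·TP/(2·TP+FP+FN)):
  noentry: TP=14, FP=2+8+3=13, FN=5+2+6=13 → 28/54 = 0.5185
  stop: TP=7, FP=5+5+5=15, FN=2+1+2=5 → 14/34 = 0.4118
  speed: TP=12, FP=2+1+2=5, FN=8+5+2=15 → 24/44 = 0.5455
  pedestrian: TP=11, FP=6+2+2=10, FN=3+5+2=10 → 22/42 = 0.5238
Weighted-F1 score = Σ (supportᵢ/N)·F1 scoreᵢ with N=87: (27/87)·0.5185 + (12/87)·0.4118 + (27/87)·0.5455 + (21/87)·0.5238 = 0.513

0.513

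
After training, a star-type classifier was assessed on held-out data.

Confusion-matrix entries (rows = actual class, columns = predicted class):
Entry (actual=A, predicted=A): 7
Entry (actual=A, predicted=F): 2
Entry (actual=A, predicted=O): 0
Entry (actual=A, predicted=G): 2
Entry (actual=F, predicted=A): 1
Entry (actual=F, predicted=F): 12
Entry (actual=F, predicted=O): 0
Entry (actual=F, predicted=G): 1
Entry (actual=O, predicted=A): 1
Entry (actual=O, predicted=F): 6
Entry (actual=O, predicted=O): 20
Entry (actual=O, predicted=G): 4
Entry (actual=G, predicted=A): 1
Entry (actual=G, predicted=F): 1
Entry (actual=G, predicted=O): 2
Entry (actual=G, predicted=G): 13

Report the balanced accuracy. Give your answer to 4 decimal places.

Balanced accuracy = mean of per-class recall.
  A: recall = 7/11 = 0.63636
  F: recall = 12/14 = 0.85714
  O: recall = 20/31 = 0.64516
  G: recall = 13/17 = 0.76471
Mean = (0.63636 + 0.85714 + 0.64516 + 0.76471) / 4 = 0.7258

0.7258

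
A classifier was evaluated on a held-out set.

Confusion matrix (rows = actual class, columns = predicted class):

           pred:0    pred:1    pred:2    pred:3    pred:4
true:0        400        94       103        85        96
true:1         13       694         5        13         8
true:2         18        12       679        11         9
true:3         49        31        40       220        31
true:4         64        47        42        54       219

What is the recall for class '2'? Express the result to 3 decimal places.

recall = TP/(TP+FN).
2: TP=679, FN=18+12+11+9=50 → 679/729 = 0.9314

0.931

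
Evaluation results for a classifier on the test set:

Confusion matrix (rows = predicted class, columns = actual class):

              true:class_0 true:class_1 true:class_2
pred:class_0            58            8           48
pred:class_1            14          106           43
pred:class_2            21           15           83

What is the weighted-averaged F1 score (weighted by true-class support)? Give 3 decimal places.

0.617

Per-class F1 score (2·TP/(2·TP+FP+FN)):
  class_0: TP=58, FP=8+48=56, FN=14+21=35 → 116/207 = 0.5604
  class_1: TP=106, FP=14+43=57, FN=8+15=23 → 212/292 = 0.7260
  class_2: TP=83, FP=21+15=36, FN=48+43=91 → 166/293 = 0.5666
Weighted-F1 score = Σ (supportᵢ/N)·F1 scoreᵢ with N=396: (93/396)·0.5604 + (129/396)·0.7260 + (174/396)·0.5666 = 0.617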